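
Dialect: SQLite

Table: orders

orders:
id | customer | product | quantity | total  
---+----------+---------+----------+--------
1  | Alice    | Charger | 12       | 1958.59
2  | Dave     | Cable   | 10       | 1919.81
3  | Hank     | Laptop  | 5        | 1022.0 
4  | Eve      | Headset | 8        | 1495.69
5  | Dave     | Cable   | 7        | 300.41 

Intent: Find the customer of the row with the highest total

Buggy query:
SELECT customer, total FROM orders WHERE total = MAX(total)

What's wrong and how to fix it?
Bug: WHERE is evaluated per row; an aggregate over the whole table isn't defined there

Fix: Use a subquery: WHERE total = (SELECT MAX(total) FROM orders)

Corrected query:
SELECT customer, total FROM orders WHERE total = (SELECT MAX(total) FROM orders)

Result:
customer | total  
---------+--------
Alice    | 1958.59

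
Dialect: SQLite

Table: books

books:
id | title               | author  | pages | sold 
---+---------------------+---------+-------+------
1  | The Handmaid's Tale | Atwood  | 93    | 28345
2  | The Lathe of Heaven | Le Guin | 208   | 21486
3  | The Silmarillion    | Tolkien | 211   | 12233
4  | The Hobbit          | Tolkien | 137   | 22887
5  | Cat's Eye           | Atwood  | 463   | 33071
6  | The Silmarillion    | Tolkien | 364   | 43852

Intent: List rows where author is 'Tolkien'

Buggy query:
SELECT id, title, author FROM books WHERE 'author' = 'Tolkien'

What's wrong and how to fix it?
Bug: Single quotes denote string literals in SQL; the column name is being compared as a constant string

Fix: Reference the column as author without single quotes

Corrected query:
SELECT id, title, author FROM books WHERE author = 'Tolkien'

Result:
id | title            | author 
---+------------------+--------
3  | The Silmarillion | Tolkien
4  | The Hobbit       | Tolkien
6  | The Silmarillion | Tolkien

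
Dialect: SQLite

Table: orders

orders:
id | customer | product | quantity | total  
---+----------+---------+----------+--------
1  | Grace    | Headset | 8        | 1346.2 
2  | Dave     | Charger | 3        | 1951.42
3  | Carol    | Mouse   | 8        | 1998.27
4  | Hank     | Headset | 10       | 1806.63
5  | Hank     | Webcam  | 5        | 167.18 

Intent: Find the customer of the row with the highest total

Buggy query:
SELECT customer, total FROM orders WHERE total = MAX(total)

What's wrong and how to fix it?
Bug: MAX(total) is an aggregate and cannot be used directly in WHERE

Fix: Wrap MAX in a scalar subquery so WHERE compares against a single value

Corrected query:
SELECT customer, total FROM orders WHERE total = (SELECT MAX(total) FROM orders)

Result:
customer | total  
---------+--------
Carol    | 1998.27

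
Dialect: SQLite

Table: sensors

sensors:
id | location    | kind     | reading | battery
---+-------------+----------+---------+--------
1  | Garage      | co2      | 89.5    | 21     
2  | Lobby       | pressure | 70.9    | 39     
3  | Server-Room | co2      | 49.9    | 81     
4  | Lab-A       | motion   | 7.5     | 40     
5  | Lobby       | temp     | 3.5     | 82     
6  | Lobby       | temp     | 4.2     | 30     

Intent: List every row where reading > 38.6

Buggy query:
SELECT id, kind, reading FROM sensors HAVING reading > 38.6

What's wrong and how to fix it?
Bug: HAVING filters the output of aggregation, but this query has no GROUP BY and no aggregate functions, so SQLite rejects it (HAVING clause on a non-aggregate query); the condition here is per row

Fix: Replace HAVING with WHERE since the condition applies to individual rows

Corrected query:
SELECT id, kind, reading FROM sensors WHERE reading > 38.6

Result:
id | kind     | reading
---+----------+--------
1  | co2      | 89.5   
2  | pressure | 70.9   
3  | co2      | 49.9   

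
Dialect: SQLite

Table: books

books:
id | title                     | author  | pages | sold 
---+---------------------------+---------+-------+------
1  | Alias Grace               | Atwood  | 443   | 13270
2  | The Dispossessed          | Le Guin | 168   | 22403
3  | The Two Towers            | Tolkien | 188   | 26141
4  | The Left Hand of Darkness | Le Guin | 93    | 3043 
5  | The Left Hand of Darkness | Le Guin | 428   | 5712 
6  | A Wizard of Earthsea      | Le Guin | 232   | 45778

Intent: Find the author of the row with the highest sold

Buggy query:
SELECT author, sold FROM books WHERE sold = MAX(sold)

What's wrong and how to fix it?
Bug: WHERE is evaluated per row; an aggregate over the whole table isn't defined there

Fix: Wrap MAX in a scalar subquery so WHERE compares against a single value

Corrected query:
SELECT author, sold FROM books WHERE sold = (SELECT MAX(sold) FROM books)

Result:
author  | sold 
--------+------
Le Guin | 45778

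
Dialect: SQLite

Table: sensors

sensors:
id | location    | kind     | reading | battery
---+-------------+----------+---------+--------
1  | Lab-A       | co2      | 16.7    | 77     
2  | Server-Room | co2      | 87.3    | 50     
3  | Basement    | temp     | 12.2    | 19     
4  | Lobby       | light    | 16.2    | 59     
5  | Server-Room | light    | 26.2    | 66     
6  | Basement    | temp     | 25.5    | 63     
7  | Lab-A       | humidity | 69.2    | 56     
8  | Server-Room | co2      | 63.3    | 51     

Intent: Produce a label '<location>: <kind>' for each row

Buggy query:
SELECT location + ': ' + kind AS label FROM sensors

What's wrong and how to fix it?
Bug: '+' is numeric addition; on text columns SQLite converts them to 0 instead of concatenating

Fix: Replace + with || to concatenate text

Corrected query:
SELECT location || ': ' || kind AS label FROM sensors

Result:
label             
------------------
Lab-A: co2        
Server-Room: co2  
Basement: temp    
Lobby: light      
Server-Room: light
Basement: temp    
Lab-A: humidity   
Server-Room: co2  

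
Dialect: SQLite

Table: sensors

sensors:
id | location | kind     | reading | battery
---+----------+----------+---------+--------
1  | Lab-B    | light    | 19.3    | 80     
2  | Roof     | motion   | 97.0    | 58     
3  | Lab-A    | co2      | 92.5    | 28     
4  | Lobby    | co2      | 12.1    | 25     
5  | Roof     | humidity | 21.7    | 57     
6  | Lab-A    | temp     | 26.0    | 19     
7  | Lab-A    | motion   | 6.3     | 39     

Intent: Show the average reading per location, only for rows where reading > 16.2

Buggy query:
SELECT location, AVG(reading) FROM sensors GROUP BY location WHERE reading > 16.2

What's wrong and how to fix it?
Bug: WHERE cannot follow GROUP BY

Fix: Place WHERE between FROM and GROUP BY

Corrected query:
SELECT location, AVG(reading) FROM sensors WHERE reading > 16.2 GROUP BY location

Result:
location | AVG(reading)
---------+-------------
Lab-A    | 59.25       
Lab-B    | 19.3        
Roof     | 59.35       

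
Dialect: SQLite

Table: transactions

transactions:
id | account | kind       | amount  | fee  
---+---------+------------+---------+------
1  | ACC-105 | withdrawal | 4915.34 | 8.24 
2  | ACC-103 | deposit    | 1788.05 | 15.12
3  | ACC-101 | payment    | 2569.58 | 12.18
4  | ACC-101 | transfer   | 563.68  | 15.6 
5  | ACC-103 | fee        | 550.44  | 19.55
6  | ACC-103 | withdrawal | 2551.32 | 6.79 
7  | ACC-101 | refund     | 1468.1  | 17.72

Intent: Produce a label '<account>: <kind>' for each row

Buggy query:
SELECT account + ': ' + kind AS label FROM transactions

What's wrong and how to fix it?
Bug: '+' is numeric addition; on text columns SQLite converts them to 0 instead of concatenating

Fix: Use the || operator for string concatenation

Corrected query:
SELECT account || ': ' || kind AS label FROM transactions

Result:
label              
-------------------
ACC-105: withdrawal
ACC-103: deposit   
ACC-101: payment   
ACC-101: transfer  
ACC-103: fee       
ACC-103: withdrawal
ACC-101: refund    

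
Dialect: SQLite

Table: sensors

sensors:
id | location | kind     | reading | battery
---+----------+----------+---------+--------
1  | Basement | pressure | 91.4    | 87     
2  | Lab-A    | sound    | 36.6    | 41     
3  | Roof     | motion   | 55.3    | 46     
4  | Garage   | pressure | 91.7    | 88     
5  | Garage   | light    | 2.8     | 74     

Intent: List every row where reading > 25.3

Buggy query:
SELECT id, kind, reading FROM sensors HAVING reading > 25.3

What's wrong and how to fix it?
Bug: This is a non-aggregate query (no GROUP BY, no aggregates), so in SQLite the HAVING clause is invalid here; a row-level condition belongs in WHERE

Fix: Use WHERE for row-level filtering

Corrected query:
SELECT id, kind, reading FROM sensors WHERE reading > 25.3

Result:
id | kind     | reading
---+----------+--------
1  | pressure | 91.4   
2  | sound    | 36.6   
3  | motion   | 55.3   
4  | pressure | 91.7   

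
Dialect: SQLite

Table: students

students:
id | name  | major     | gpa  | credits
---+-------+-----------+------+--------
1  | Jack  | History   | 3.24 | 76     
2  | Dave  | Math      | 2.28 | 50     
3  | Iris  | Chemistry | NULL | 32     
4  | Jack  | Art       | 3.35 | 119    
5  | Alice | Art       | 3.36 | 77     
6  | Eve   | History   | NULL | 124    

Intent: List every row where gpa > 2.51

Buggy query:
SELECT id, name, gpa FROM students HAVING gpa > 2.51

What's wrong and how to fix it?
Bug: This is a non-aggregate query (no GROUP BY, no aggregates), so in SQLite the HAVING clause is invalid here; a row-level condition belongs in WHERE

Fix: Replace HAVING with WHERE since the condition applies to individual rows

Corrected query:
SELECT id, name, gpa FROM students WHERE gpa > 2.51

Result:
id | name  | gpa 
---+-------+-----
1  | Jack  | 3.24
4  | Jack  | 3.35
5  | Alice | 3.36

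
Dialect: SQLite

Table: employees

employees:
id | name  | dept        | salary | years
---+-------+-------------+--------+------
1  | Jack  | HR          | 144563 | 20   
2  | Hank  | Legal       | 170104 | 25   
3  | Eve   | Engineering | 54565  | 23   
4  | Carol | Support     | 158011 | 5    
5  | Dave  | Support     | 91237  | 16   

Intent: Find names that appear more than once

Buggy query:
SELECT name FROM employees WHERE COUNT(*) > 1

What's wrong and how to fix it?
Bug: WHERE can't reference COUNT(*); aggregates are computed after WHERE

Fix: GROUP BY name, then filter groups with HAVING COUNT(*) > 1

Corrected query:
SELECT name FROM employees GROUP BY name HAVING COUNT(*) > 1

Result:
(no rows)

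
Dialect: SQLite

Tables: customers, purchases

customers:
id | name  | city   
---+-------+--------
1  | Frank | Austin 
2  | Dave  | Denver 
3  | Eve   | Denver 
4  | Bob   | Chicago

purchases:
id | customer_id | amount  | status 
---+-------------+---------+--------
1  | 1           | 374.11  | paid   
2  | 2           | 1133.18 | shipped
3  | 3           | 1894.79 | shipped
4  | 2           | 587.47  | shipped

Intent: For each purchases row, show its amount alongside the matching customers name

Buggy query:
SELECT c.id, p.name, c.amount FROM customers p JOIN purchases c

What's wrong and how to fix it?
Bug: JOIN with no ON clause produces a cartesian product; every purchases row pairs with every customers row

Fix: Add ON c.customer_id = p.id to the JOIN

Corrected query:
SELECT c.id, p.name, c.amount FROM customers p JOIN purchases c ON c.customer_id = p.id

Result:
id | name  | amount 
---+-------+--------
1  | Frank | 374.11 
2  | Dave  | 1133.18
3  | Eve   | 1894.79
4  | Dave  | 587.47 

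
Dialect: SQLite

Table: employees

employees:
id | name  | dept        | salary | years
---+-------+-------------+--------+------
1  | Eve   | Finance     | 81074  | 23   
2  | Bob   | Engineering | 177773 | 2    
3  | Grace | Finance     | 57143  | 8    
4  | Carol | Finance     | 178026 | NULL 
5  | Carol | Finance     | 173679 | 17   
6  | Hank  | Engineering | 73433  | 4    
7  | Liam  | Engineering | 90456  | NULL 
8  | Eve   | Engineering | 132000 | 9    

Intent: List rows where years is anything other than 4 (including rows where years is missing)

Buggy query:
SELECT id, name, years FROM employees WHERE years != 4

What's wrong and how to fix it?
Bug: Inequality against NULL is unknown, not true; rows with NULL are dropped

Fix: Handle NULL separately with IS NULL alongside the inequality

Corrected query:
SELECT id, name, years FROM employees WHERE years != 4 OR years IS NULL

Result:
id | name  | years
---+-------+------
1  | Eve   | 23   
2  | Bob   | 2    
3  | Grace | 8    
4  | Carol | NULL 
5  | Carol | 17   
7  | Liam  | NULL 
8  | Eve   | 9    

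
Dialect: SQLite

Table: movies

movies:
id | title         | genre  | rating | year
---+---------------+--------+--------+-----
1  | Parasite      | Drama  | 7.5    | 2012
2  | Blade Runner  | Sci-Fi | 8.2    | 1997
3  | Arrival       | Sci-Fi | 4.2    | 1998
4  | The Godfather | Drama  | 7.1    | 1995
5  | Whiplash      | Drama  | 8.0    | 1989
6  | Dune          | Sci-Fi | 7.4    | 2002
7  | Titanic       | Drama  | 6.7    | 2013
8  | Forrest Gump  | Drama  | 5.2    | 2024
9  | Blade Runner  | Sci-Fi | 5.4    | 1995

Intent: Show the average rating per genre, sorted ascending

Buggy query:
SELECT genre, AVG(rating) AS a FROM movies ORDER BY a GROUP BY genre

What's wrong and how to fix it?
Bug: ORDER BY appears before GROUP BY; SQL clause order requires GROUP BY first

Fix: Reorder: SELECT … FROM … GROUP BY … ORDER BY …

Corrected query:
SELECT genre, AVG(rating) AS a FROM movies GROUP BY genre ORDER BY a

Result:
genre  | a  
-------+----
Sci-Fi | 6.3
Drama  | 6.9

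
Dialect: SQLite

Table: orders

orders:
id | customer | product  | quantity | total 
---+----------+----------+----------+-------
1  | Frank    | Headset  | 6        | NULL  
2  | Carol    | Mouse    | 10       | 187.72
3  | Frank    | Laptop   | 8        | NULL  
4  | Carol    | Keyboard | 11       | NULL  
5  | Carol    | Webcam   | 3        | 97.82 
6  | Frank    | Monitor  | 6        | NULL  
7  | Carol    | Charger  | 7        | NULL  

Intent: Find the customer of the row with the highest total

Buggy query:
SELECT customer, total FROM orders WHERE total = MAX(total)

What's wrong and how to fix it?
Bug: WHERE is evaluated per row; an aggregate over the whole table isn't defined there

Fix: Wrap MAX in a scalar subquery so WHERE compares against a single value

Corrected query:
SELECT customer, total FROM orders WHERE total = (SELECT MAX(total) FROM orders)

Result:
customer | total 
---------+-------
Carol    | 187.72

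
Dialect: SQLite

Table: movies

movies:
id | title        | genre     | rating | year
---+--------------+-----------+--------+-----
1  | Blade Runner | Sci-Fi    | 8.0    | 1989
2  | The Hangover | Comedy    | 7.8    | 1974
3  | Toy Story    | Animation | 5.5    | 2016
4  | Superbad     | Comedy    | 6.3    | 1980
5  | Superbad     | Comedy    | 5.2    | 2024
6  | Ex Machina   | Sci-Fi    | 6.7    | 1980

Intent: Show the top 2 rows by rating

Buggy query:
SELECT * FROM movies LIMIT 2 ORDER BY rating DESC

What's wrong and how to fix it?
Bug: LIMIT must come after ORDER BY

Fix: Swap the clauses: ORDER BY first, then LIMIT

Corrected query:
SELECT * FROM movies ORDER BY rating DESC LIMIT 2

Result:
id | title        | genre  | rating | year
---+--------------+--------+--------+-----
1  | Blade Runner | Sci-Fi | 8      | 1989
2  | The Hangover | Comedy | 7.8    | 1974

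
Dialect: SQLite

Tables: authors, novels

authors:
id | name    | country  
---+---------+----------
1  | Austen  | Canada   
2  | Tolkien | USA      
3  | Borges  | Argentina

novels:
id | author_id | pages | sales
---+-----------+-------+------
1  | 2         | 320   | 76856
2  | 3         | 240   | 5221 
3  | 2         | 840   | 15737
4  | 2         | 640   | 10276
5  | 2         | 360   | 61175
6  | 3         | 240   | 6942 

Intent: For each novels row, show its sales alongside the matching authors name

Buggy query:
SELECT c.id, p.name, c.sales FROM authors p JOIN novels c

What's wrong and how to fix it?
Bug: JOIN with no ON clause produces a cartesian product; every novels row pairs with every authors row

Fix: Add ON c.author_id = p.id to the JOIN

Corrected query:
SELECT c.id, p.name, c.sales FROM authors p JOIN novels c ON c.author_id = p.id

Result:
id | name    | sales
---+---------+------
1  | Tolkien | 76856
2  | Borges  | 5221 
3  | Tolkien | 15737
4  | Tolkien | 10276
5  | Tolkien | 61175
6  | Borges  | 6942 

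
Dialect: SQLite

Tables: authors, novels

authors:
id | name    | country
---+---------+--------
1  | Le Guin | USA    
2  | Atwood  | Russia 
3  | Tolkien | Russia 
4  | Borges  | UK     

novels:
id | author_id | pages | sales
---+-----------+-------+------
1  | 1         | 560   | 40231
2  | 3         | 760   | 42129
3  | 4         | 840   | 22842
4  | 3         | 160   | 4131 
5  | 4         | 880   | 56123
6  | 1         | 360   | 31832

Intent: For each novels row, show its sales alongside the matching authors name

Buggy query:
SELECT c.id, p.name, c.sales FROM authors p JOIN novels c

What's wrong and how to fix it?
Bug: JOIN with no ON clause produces a cartesian product; every novels row pairs with every authors row

Fix: Specify the join condition linking the foreign key to the parent id

Corrected query:
SELECT c.id, p.name, c.sales FROM authors p JOIN novels c ON c.author_id = p.id

Result:
id | name    | sales
---+---------+------
1  | Le Guin | 40231
2  | Tolkien | 42129
3  | Borges  | 22842
4  | Tolkien | 4131 
5  | Borges  | 56123
6  | Le Guin | 31832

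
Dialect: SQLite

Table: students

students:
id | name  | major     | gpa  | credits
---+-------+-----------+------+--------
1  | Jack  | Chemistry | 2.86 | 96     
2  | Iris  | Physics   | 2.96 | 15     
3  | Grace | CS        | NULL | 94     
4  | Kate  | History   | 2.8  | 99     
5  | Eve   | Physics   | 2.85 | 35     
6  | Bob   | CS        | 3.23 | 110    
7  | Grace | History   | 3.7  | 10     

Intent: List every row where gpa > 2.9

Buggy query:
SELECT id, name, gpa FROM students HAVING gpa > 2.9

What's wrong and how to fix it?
Bug: HAVING filters the output of aggregation, but this query has no GROUP BY and no aggregate functions, so SQLite rejects it (HAVING clause on a non-aggregate query); the condition here is per row

Fix: Replace HAVING with WHERE since the condition applies to individual rows

Corrected query:
SELECT id, name, gpa FROM students WHERE gpa > 2.9

Result:
id | name  | gpa 
---+-------+-----
2  | Iris  | 2.96
6  | Bob   | 3.23
7  | Grace | 3.7 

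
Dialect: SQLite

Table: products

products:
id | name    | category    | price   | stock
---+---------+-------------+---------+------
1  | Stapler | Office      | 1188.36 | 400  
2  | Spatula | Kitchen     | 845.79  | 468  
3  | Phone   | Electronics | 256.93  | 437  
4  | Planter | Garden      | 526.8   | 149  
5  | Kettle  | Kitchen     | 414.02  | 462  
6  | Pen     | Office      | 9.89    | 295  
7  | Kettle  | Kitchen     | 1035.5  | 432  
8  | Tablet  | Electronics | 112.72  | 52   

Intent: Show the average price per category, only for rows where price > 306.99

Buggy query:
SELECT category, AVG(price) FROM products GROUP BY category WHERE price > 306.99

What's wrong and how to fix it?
Bug: WHERE cannot follow GROUP BY

Fix: Place WHERE between FROM and GROUP BY

Corrected query:
SELECT category, AVG(price) FROM products WHERE price > 306.99 GROUP BY category

Result:
category | AVG(price)
---------+-----------
Garden   | 526.8     
Kitchen  | 765.103333
Office   | 1188.36   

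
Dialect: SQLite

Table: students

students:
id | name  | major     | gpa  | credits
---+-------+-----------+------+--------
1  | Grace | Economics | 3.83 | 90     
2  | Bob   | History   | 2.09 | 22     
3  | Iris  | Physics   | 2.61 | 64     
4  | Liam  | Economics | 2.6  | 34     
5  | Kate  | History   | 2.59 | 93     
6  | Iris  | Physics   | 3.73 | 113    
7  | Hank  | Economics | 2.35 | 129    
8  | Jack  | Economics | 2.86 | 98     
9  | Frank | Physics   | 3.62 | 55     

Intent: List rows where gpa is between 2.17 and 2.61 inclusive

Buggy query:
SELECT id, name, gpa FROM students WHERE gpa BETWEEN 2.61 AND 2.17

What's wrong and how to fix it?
Bug: BETWEEN expects the lower bound first; with 2.61 AND 2.17 the range is empty

Fix: Swap the bounds so the smaller value comes first

Corrected query:
SELECT id, name, gpa FROM students WHERE gpa BETWEEN 2.17 AND 2.61

Result:
id | name | gpa 
---+------+-----
3  | Iris | 2.61
4  | Liam | 2.6 
5  | Kate | 2.59
7  | Hank | 2.35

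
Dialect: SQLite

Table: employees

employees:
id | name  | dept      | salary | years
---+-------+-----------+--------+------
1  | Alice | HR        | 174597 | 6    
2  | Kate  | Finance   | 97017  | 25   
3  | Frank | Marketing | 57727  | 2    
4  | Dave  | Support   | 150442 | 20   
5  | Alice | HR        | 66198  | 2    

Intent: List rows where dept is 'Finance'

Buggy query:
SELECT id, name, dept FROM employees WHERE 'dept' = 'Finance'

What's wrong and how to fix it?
Bug: 'dept' in single quotes is a string literal, not the column; the comparison is literal-vs-literal and never true

Fix: Remove the quotes around the column name (or use double quotes for an identifier)

Corrected query:
SELECT id, name, dept FROM employees WHERE dept = 'Finance'

Result:
id | name | dept   
---+------+--------
2  | Kate | Finance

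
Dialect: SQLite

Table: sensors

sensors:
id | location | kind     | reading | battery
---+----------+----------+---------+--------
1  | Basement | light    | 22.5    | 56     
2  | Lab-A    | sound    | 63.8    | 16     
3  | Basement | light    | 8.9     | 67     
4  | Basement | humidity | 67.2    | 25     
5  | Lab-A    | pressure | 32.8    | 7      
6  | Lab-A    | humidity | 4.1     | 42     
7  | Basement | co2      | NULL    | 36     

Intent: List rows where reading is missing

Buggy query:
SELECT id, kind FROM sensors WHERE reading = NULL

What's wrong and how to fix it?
Bug: Comparing to NULL with '=' never matches; NULL = NULL is unknown, not true

Fix: Replace '= NULL' with 'IS NULL'

Corrected query:
SELECT id, kind FROM sensors WHERE reading IS NULL

Result:
id | kind
---+-----
7  | co2 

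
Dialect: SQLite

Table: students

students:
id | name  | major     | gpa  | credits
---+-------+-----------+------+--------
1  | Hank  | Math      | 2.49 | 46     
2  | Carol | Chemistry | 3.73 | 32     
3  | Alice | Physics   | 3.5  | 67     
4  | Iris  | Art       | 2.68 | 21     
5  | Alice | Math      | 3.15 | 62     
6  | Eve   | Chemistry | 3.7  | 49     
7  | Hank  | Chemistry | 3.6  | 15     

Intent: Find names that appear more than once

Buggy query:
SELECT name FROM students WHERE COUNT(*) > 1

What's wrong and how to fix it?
Bug: WHERE can't reference COUNT(*); aggregates are computed after WHERE

Fix: Group first, then use HAVING for the count condition

Corrected query:
SELECT name FROM students GROUP BY name HAVING COUNT(*) > 1

Result:
name 
-----
Alice
Hank 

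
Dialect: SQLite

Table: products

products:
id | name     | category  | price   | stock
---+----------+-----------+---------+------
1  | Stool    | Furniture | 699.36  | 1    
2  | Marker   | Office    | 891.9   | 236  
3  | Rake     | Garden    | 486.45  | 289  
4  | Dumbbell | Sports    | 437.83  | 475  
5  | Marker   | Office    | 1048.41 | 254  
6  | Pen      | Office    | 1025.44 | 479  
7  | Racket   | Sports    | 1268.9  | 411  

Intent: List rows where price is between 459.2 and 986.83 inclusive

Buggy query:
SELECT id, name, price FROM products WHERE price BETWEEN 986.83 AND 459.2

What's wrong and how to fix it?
Bug: The bounds are reversed; BETWEEN a AND b requires a <= b to match anything

Fix: Write BETWEEN 459.2 AND 986.83

Corrected query:
SELECT id, name, price FROM products WHERE price BETWEEN 459.2 AND 986.83

Result:
id | name   | price 
---+--------+-------
1  | Stool  | 699.36
2  | Marker | 891.9 
3  | Rake   | 486.45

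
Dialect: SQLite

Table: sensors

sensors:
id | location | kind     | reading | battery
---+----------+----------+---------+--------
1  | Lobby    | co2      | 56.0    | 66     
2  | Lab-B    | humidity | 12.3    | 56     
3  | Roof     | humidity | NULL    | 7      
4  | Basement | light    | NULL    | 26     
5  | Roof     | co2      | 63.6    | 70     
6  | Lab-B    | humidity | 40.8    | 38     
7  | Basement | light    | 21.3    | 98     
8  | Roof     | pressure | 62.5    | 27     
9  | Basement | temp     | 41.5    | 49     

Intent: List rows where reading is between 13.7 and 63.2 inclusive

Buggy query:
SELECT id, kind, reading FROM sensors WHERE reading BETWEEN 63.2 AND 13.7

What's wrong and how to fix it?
Bug: The bounds are reversed; BETWEEN a AND b requires a <= b to match anything

Fix: Swap the bounds so the smaller value comes first

Corrected query:
SELECT id, kind, reading FROM sensors WHERE reading BETWEEN 13.7 AND 63.2

Result:
id | kind     | reading
---+----------+--------
1  | co2      | 56     
6  | humidity | 40.8   
7  | light    | 21.3   
8  | pressure | 62.5   
9  | temp     | 41.5   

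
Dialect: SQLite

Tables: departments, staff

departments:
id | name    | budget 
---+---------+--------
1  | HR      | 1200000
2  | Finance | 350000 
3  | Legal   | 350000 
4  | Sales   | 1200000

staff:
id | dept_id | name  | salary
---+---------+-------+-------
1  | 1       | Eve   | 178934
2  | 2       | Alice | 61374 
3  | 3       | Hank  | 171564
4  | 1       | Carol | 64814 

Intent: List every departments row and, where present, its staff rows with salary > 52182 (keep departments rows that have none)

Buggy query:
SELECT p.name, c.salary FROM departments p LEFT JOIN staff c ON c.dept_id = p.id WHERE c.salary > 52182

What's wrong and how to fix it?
Bug: Filtering c.salary in WHERE discards the NULL rows produced by LEFT JOIN, turning it into an inner join

Fix: Move the right-table condition into the ON clause so unmatched parents are kept

Corrected query:
SELECT p.name, c.salary FROM departments p LEFT JOIN staff c ON c.dept_id = p.id AND c.salary > 52182

Result:
name    | salary
--------+-------
HR      | 64814 
HR      | 178934
Finance | 61374 
Legal   | 171564
Sales   | NULL  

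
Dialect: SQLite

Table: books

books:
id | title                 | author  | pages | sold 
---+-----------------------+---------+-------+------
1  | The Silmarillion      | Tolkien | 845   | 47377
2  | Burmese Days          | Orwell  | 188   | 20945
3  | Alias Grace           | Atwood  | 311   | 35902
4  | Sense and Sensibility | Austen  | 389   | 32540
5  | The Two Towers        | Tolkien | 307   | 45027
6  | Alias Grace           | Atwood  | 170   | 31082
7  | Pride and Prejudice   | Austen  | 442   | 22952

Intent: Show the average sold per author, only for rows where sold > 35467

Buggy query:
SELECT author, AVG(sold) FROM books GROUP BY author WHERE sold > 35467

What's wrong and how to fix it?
Bug: WHERE cannot follow GROUP BY

Fix: Place WHERE between FROM and GROUP BY

Corrected query:
SELECT author, AVG(sold) FROM books WHERE sold > 35467 GROUP BY author

Result:
author  | AVG(sold)
--------+----------
Atwood  | 35902    
Tolkien | 46202    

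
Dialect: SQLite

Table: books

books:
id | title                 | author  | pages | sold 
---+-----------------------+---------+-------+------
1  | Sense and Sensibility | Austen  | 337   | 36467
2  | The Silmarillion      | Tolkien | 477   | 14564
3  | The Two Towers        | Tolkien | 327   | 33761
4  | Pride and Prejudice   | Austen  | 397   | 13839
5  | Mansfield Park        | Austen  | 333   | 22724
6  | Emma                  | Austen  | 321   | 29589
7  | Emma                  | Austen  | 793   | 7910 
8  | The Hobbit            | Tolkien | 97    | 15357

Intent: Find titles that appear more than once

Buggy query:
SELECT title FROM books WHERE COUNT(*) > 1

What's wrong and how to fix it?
Bug: WHERE can't reference COUNT(*); aggregates are computed after WHERE

Fix: Group first, then use HAVING for the count condition

Corrected query:
SELECT title FROM books GROUP BY title HAVING COUNT(*) > 1

Result:
title
-----
Emma 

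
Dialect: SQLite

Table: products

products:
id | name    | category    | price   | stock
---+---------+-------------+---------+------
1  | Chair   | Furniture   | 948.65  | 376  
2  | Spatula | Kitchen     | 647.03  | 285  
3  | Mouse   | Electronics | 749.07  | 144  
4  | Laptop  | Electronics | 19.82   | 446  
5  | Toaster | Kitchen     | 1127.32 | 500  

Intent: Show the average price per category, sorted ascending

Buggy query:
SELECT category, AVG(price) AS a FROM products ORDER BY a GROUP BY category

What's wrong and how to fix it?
Bug: ORDER BY appears before GROUP BY; SQL clause order requires GROUP BY first

Fix: Reorder: SELECT … FROM … GROUP BY … ORDER BY …

Corrected query:
SELECT category, AVG(price) AS a FROM products GROUP BY category ORDER BY a

Result:
category    | a      
------------+--------
Electronics | 384.445
Kitchen     | 887.175
Furniture   | 948.65 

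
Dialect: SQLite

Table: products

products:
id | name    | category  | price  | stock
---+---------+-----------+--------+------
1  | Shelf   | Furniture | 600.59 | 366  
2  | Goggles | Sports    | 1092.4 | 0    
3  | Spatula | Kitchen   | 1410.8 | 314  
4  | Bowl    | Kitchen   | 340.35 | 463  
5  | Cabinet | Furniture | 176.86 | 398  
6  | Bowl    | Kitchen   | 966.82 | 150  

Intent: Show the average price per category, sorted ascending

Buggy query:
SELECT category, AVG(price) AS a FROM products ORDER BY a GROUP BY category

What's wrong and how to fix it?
Bug: GROUP BY must precede ORDER BY

Fix: Move ORDER BY to the end, after GROUP BY

Corrected query:
SELECT category, AVG(price) AS a FROM products GROUP BY category ORDER BY a

Result:
category  | a      
----------+--------
Furniture | 388.725
Kitchen   | 905.99 
Sports    | 1092.4 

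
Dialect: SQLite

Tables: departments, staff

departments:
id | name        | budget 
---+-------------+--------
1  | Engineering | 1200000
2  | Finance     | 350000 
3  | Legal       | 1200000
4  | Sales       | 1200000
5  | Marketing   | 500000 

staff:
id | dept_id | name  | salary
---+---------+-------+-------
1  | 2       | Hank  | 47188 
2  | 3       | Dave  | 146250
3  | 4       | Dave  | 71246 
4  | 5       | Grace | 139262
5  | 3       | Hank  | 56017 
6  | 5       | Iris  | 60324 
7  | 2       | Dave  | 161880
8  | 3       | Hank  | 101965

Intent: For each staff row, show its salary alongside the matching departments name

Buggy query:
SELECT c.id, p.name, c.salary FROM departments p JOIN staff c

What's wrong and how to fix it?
Bug: JOIN with no ON clause produces a cartesian product; every staff row pairs with every departments row

Fix: Specify the join condition linking the foreign key to the parent id

Corrected query:
SELECT c.id, p.name, c.salary FROM departments p JOIN staff c ON c.dept_id = p.id

Result:
id | name      | salary
---+-----------+-------
1  | Finance   | 47188 
2  | Legal     | 146250
3  | Sales     | 71246 
4  | Marketing | 139262
5  | Legal     | 56017 
6  | Marketing | 60324 
7  | Finance   | 161880
8  | Legal     | 101965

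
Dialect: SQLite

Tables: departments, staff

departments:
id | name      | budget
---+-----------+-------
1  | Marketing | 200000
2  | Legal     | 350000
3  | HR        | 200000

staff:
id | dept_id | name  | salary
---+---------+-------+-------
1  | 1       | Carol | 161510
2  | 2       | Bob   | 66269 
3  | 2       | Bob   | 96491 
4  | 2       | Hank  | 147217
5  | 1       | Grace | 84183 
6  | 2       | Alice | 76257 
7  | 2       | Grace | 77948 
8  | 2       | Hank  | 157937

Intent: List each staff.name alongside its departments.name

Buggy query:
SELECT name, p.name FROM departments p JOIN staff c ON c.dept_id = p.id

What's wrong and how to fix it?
Bug: Both tables have a 'name' column; the unqualified reference is ambiguous

Fix: Prefix ambiguous columns with the table alias

Corrected query:
SELECT c.name, p.name FROM departments p JOIN staff c ON c.dept_id = p.id

Result:
name  | name     
------+----------
Carol | Marketing
Bob   | Legal    
Bob   | Legal    
Hank  | Legal    
Grace | Marketing
Alice | Legal    
Grace | Legal    
Hank  | Legal    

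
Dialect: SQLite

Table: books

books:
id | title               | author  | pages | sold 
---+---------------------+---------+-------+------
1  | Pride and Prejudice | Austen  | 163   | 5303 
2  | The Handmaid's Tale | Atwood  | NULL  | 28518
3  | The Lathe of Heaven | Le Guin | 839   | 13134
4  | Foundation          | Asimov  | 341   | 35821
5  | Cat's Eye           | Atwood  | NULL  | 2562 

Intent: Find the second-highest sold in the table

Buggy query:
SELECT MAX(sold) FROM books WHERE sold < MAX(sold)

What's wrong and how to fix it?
Bug: The inner MAX is an aggregate inside WHERE, which is not allowed

Fix: Compute the overall MAX in a subquery, then take MAX of rows below it

Corrected query:
SELECT MAX(sold) FROM books WHERE sold < (SELECT MAX(sold) FROM books)

Result:
MAX(sold)
---------
28518    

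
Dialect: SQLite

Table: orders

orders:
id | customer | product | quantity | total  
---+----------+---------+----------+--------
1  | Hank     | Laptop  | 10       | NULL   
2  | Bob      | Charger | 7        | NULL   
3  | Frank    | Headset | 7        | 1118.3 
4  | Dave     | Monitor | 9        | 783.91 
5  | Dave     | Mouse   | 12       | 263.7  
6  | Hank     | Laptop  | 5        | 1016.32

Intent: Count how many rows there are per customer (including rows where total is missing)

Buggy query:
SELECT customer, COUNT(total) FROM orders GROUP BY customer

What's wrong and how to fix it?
Bug: COUNT(column) counts non-NULL values only; rows with NULL total aren't counted

Fix: Use COUNT(*) to count all rows regardless of NULL

Corrected query:
SELECT customer, COUNT(*) FROM orders GROUP BY customer

Result:
customer | COUNT(*)
---------+---------
Bob      | 1       
Dave     | 2       
Frank    | 1       
Hank     | 2       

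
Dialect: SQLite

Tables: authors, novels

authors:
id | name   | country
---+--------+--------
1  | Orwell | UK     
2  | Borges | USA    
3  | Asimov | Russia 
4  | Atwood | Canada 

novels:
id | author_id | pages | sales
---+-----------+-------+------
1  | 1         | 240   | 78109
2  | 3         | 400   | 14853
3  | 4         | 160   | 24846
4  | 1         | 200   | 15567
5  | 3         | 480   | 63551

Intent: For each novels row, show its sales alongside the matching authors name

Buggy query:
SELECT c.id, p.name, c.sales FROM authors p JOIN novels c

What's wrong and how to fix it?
Bug: Missing join condition: each novels row is matched to all authors rows instead of just its own

Fix: Add ON c.author_id = p.id to the JOIN

Corrected query:
SELECT c.id, p.name, c.sales FROM authors p JOIN novels c ON c.author_id = p.id

Result:
id | name   | sales
---+--------+------
1  | Orwell | 78109
2  | Asimov | 14853
3  | Atwood | 24846
4  | Orwell | 15567
5  | Asimov | 63551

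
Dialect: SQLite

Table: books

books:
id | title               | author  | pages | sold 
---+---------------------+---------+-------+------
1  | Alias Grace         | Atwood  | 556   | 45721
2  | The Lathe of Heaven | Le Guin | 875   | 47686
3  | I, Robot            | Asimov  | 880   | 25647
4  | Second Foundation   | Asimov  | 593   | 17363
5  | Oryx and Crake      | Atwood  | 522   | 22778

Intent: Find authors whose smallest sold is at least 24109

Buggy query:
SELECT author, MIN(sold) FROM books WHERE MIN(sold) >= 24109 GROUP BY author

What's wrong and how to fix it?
Bug: MIN() in WHERE is a misuse of aggregate

Fix: Use HAVING for the per-group MIN condition

Corrected query:
SELECT author, MIN(sold) FROM books GROUP BY author HAVING MIN(sold) >= 24109

Result:
author  | MIN(sold)
--------+----------
Le Guin | 47686    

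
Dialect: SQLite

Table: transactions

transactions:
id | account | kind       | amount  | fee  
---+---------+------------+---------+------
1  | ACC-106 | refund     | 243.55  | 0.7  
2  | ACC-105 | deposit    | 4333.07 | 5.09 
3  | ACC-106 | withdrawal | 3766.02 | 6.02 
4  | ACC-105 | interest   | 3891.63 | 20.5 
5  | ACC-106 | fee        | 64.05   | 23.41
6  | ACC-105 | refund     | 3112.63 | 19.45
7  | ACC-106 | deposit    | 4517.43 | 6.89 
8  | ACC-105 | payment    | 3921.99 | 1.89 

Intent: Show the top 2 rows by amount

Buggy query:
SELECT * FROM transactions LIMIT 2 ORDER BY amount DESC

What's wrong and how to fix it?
Bug: LIMIT must come after ORDER BY

Fix: Swap the clauses: ORDER BY first, then LIMIT

Corrected query:
SELECT * FROM transactions ORDER BY amount DESC LIMIT 2

Result:
id | account | kind    | amount  | fee 
---+---------+---------+---------+-----
7  | ACC-106 | deposit | 4517.43 | 6.89
2  | ACC-105 | deposit | 4333.07 | 5.09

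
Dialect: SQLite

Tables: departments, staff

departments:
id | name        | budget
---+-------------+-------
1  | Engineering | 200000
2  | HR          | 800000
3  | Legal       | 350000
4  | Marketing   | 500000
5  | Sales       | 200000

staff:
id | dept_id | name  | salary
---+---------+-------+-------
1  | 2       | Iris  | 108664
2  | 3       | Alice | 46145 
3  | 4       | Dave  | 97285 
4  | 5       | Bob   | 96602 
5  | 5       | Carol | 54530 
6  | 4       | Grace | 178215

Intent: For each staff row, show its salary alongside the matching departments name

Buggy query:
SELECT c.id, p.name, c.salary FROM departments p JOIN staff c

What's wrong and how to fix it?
Bug: JOIN with no ON clause produces a cartesian product; every staff row pairs with every departments row

Fix: Specify the join condition linking the foreign key to the parent id

Corrected query:
SELECT c.id, p.name, c.salary FROM departments p JOIN staff c ON c.dept_id = p.id

Result:
id | name      | salary
---+-----------+-------
1  | HR        | 108664
2  | Legal     | 46145 
3  | Marketing | 97285 
4  | Sales     | 96602 
5  | Sales     | 54530 
6  | Marketing | 178215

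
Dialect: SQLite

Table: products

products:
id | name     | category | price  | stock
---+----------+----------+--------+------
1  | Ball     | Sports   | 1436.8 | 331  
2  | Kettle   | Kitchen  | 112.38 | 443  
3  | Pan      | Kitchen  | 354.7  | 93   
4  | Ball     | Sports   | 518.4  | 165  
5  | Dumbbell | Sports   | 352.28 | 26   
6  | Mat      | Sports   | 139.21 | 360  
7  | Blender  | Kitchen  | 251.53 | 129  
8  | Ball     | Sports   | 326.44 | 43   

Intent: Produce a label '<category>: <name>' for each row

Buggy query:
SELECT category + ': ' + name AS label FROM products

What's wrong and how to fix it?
Bug: '+' is numeric addition; on text columns SQLite converts them to 0 instead of concatenating

Fix: Use the || operator for string concatenation

Corrected query:
SELECT category || ': ' || name AS label FROM products

Result:
label           
----------------
Sports: Ball    
Kitchen: Kettle 
Kitchen: Pan    
Sports: Ball    
Sports: Dumbbell
Sports: Mat     
Kitchen: Blender
Sports: Ball    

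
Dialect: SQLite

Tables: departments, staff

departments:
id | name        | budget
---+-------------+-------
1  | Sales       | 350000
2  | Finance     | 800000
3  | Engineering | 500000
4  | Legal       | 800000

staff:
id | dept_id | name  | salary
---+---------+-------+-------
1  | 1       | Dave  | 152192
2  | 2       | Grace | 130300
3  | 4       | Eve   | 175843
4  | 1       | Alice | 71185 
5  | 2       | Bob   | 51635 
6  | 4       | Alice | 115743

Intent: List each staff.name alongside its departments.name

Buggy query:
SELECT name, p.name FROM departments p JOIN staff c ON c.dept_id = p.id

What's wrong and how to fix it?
Bug: Both tables have a 'name' column; the unqualified reference is ambiguous

Fix: Prefix ambiguous columns with the table alias

Corrected query:
SELECT c.name, p.name FROM departments p JOIN staff c ON c.dept_id = p.id

Result:
name  | name   
------+--------
Dave  | Sales  
Grace | Finance
Eve   | Legal  
Alice | Sales  
Bob   | Finance
Alice | Legal  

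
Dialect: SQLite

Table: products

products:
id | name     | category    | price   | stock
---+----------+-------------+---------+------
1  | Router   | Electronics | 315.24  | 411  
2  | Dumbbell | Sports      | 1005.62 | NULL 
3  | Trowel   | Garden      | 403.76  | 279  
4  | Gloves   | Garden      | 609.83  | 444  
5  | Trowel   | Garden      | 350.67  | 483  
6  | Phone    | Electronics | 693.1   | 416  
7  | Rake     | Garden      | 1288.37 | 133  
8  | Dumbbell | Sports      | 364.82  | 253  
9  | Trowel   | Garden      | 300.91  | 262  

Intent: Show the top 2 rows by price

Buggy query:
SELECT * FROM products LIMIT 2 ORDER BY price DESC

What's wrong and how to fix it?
Bug: ORDER BY cannot follow LIMIT; LIMIT is the final clause

Fix: Swap the clauses: ORDER BY first, then LIMIT

Corrected query:
SELECT * FROM products ORDER BY price DESC LIMIT 2

Result:
id | name     | category | price   | stock
---+----------+----------+---------+------
7  | Rake     | Garden   | 1288.37 | 133  
2  | Dumbbell | Sports   | 1005.62 | NULL 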